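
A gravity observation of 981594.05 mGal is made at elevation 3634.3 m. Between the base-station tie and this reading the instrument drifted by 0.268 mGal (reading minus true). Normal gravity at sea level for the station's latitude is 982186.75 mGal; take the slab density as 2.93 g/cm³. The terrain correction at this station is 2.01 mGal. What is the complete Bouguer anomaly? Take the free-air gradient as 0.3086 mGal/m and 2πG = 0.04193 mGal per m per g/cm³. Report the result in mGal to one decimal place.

Drift-corrected reading = 981594.05 − (0.268) = 981593.782 mGal
Free-air correction = 0.3086 × 3634.3 = 1121.54 mGal
Free-air anomaly = 981593.782 − 982186.75 + (1121.54) = 528.572 mGal
Bouguer slab correction = 0.04193 × 2.93 × 3634.3 = 446.49 mGal
Simple Bouguer anomaly = 528.572 − (446.49) = 82.082 mGal
Complete Bouguer anomaly = 82.082 + 2.01 = 84.092 mGal

84.1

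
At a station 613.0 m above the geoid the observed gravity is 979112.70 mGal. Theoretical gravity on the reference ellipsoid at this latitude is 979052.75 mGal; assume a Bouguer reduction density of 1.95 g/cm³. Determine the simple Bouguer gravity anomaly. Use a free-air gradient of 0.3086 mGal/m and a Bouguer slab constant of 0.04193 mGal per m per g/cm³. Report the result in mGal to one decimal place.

199.0

Free-air correction = 0.3086 × 613.0 = 189.17 mGal
Free-air anomaly = 979112.70 − 979052.75 + (189.17) = 249.12 mGal
Bouguer slab correction = 0.04193 × 1.95 × 613.0 = 50.12 mGal
Simple Bouguer anomaly = 249.12 − (50.12) = 199.00 mGal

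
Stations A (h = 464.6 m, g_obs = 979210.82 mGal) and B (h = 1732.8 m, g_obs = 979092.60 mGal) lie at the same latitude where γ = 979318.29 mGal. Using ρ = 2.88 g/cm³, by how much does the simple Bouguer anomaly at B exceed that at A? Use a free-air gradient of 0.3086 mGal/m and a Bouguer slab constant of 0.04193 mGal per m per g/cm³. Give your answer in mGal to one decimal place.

120.0

Δg_SB(A) = 979210.82 − 979318.29 + 0.3086×464.6 − 0.04193×2.88×464.6 = -20.20 mGal
Δg_SB(B) = 979092.60 − 979318.29 + 0.3086×1732.8 − 0.04193×2.88×1732.8 = 99.80 mGal
Difference = 99.80 − (-20.20) = 120.00 mGal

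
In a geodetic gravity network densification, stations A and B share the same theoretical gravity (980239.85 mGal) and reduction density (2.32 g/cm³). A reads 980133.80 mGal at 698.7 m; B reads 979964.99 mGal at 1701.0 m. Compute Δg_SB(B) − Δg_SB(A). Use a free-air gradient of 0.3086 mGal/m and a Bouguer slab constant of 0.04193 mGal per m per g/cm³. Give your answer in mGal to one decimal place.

43.0

Δg_SB(A) = 980133.80 − 980239.85 + 0.3086×698.7 − 0.04193×2.32×698.7 = 41.60 mGal
Δg_SB(B) = 979964.99 − 980239.85 + 0.3086×1701.0 − 0.04193×2.32×1701.0 = 84.60 mGal
Difference = 84.60 − (41.60) = 43.00 mGal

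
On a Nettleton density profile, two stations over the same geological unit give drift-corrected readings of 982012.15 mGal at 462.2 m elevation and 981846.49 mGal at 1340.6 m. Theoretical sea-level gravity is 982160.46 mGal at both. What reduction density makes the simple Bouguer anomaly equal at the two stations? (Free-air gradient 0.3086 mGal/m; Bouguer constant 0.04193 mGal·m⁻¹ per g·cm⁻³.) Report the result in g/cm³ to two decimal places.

2.86

Δg_obs = 981846.49 − 982012.15 = -165.66 mGal over Δh = 1340.6 − 462.2 = 878.4 m
Equal Bouguer anomalies ⇒ Δg_obs + (0.3086 − 0.04193ρ)·Δh = 0
0.3086 − 0.04193ρ = −Δg_obs/Δh = 0.18859
ρ = (0.3086 − 0.18859) / 0.04193 = 2.86 g/cm³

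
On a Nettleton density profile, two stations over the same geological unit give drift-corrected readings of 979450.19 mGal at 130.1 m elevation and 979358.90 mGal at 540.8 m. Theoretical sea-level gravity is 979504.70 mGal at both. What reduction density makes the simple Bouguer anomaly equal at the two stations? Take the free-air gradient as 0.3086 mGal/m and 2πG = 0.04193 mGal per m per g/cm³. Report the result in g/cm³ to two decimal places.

Δg_obs = 979358.90 − 979450.19 = -91.29 mGal over Δh = 540.8 − 130.1 = 410.7 m
Equal Bouguer anomalies ⇒ Δg_obs + (0.3086 − 0.04193ρ)·Δh = 0
0.3086 − 0.04193ρ = −Δg_obs/Δh = 0.22228
ρ = (0.3086 − 0.22228) / 0.04193 = 2.06 g/cm³

2.06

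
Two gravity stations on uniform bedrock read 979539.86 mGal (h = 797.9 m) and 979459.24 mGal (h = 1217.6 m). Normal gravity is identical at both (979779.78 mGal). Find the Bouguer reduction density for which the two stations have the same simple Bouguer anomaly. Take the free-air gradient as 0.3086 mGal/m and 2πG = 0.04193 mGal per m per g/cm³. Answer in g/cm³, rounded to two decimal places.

Δg_obs = 979459.24 − 979539.86 = -80.62 mGal over Δh = 1217.6 − 797.9 = 419.7 m
Equal Bouguer anomalies ⇒ Δg_obs + (0.3086 − 0.04193ρ)·Δh = 0
0.3086 − 0.04193ρ = −Δg_obs/Δh = 0.19209
ρ = (0.3086 − 0.19209) / 0.04193 = 2.78 g/cm³

2.78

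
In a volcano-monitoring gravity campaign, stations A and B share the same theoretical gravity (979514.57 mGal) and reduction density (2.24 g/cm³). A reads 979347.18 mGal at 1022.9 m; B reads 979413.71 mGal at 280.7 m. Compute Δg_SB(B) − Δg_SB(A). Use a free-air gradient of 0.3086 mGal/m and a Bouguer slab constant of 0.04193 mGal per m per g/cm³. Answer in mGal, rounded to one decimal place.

Δg_SB(A) = 979347.18 − 979514.57 + 0.3086×1022.9 − 0.04193×2.24×1022.9 = 52.20 mGal
Δg_SB(B) = 979413.71 − 979514.57 + 0.3086×280.7 − 0.04193×2.24×280.7 = -40.60 mGal
Difference = -40.60 − (52.20) = -92.80 mGal

-92.8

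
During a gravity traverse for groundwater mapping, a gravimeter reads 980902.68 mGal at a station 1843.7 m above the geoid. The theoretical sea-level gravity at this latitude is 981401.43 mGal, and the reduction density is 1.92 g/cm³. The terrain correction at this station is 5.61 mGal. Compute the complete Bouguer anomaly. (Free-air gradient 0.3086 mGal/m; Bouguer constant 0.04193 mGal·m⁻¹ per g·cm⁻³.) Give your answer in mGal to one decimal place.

Free-air correction = 0.3086 × 1843.7 = 568.97 mGal
Free-air anomaly = 980902.68 − 981401.43 + (568.97) = 70.22 mGal
Bouguer slab correction = 0.04193 × 1.92 × 1843.7 = 148.43 mGal
Simple Bouguer anomaly = 70.22 − (148.43) = -78.21 mGal
Complete Bouguer anomaly = -78.21 + 5.61 = -72.60 mGal

-72.6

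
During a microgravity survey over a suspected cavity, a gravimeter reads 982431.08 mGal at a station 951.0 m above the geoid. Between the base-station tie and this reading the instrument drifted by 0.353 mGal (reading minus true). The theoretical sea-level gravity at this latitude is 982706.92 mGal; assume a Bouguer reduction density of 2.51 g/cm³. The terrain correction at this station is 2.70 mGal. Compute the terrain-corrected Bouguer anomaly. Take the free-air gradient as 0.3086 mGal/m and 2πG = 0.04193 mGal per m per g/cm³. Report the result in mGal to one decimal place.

-80.1

Drift-corrected reading = 982431.08 − (0.353) = 982430.727 mGal
Free-air correction = 0.3086 × 951.0 = 293.48 mGal
Free-air anomaly = 982430.727 − 982706.92 + (293.48) = 17.287 mGal
Bouguer slab correction = 0.04193 × 2.51 × 951.0 = 100.09 mGal
Simple Bouguer anomaly = 17.287 − (100.09) = -82.803 mGal
Complete Bouguer anomaly = -82.803 + 2.70 = -80.103 mGal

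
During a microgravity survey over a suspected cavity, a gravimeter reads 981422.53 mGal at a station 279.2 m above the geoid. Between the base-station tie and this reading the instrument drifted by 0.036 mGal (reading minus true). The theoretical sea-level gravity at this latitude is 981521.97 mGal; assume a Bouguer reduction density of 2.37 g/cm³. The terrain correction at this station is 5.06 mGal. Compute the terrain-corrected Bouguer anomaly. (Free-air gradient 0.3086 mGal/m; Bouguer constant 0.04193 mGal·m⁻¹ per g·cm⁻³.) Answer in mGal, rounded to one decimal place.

Drift-corrected reading = 981422.53 − (0.036) = 981422.494 mGal
Free-air correction = 0.3086 × 279.2 = 86.16 mGal
Free-air anomaly = 981422.494 − 981521.97 + (86.16) = -13.316 mGal
Bouguer slab correction = 0.04193 × 2.37 × 279.2 = 27.75 mGal
Simple Bouguer anomaly = -13.316 − (27.75) = -41.066 mGal
Complete Bouguer anomaly = -41.066 + 5.06 = -36.006 mGal

-36.0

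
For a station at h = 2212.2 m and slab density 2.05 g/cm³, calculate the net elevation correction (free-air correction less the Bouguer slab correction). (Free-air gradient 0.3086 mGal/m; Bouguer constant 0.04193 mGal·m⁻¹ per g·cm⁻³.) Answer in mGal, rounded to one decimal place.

Combined gradient = 0.3086 − 0.04193 × 2.05 = 0.2226435 mGal/m
Combined elevation correction = 0.2226435 × 2212.2 = 492.5 mGal

492.5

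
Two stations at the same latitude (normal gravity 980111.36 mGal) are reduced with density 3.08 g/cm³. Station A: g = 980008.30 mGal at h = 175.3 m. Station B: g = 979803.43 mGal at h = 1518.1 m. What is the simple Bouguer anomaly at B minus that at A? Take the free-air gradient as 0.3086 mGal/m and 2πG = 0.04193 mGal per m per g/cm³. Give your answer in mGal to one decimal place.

36.1

Δg_SB(A) = 980008.30 − 980111.36 + 0.3086×175.3 − 0.04193×3.08×175.3 = -71.60 mGal
Δg_SB(B) = 979803.43 − 980111.36 + 0.3086×1518.1 − 0.04193×3.08×1518.1 = -35.50 mGal
Difference = -35.50 − (-71.60) = 36.10 mGal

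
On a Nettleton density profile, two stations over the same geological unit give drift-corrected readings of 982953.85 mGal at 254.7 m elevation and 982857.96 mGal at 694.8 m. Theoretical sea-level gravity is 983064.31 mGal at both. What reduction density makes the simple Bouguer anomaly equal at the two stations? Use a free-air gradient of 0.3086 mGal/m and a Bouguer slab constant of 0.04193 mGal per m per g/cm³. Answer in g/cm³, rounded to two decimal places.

Δg_obs = 982857.96 − 982953.85 = -95.89 mGal over Δh = 694.8 − 254.7 = 440.1 m
Equal Bouguer anomalies ⇒ Δg_obs + (0.3086 − 0.04193ρ)·Δh = 0
0.3086 − 0.04193ρ = −Δg_obs/Δh = 0.21788
ρ = (0.3086 − 0.21788) / 0.04193 = 2.16 g/cm³

2.16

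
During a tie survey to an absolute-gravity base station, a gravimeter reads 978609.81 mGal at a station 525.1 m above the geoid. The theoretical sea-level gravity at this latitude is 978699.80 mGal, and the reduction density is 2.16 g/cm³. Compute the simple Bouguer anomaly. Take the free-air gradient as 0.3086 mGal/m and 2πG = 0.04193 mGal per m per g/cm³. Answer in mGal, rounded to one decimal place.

Free-air correction = 0.3086 × 525.1 = 162.05 mGal
Free-air anomaly = 978609.81 − 978699.80 + (162.05) = 72.06 mGal
Bouguer slab correction = 0.04193 × 2.16 × 525.1 = 47.56 mGal
Simple Bouguer anomaly = 72.06 − (47.56) = 24.50 mGal

24.5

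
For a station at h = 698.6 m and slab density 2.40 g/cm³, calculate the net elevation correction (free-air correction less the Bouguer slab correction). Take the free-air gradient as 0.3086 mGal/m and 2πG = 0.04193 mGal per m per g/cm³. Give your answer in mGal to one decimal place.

145.3

Combined gradient = 0.3086 − 0.04193 × 2.40 = 0.2079680 mGal/m
Combined elevation correction = 0.2079680 × 698.6 = 145.3 mGal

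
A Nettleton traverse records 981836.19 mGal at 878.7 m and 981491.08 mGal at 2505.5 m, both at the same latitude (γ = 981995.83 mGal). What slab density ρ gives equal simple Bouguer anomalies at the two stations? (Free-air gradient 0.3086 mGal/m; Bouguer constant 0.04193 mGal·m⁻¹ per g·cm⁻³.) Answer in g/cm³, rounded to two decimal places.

Δg_obs = 981491.08 − 981836.19 = -345.11 mGal over Δh = 2505.5 − 878.7 = 1626.8 m
Equal Bouguer anomalies ⇒ Δg_obs + (0.3086 − 0.04193ρ)·Δh = 0
0.3086 − 0.04193ρ = −Δg_obs/Δh = 0.21214
ρ = (0.3086 − 0.21214) / 0.04193 = 2.30 g/cm³

2.30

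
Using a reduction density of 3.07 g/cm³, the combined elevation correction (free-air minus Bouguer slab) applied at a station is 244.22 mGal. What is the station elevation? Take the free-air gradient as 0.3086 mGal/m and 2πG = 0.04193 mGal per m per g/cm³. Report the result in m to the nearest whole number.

1358

Combined gradient = 0.3086 − 0.04193 × 3.07 = 0.1798749 mGal/m
h = 244.22 / 0.1798749 = 1357.72 m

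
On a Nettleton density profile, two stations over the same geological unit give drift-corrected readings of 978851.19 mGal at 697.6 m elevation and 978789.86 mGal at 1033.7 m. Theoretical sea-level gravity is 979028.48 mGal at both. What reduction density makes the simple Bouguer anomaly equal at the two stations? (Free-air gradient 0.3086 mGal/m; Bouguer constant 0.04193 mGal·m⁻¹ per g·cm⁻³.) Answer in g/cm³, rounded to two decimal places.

3.01

Δg_obs = 978789.86 − 978851.19 = -61.33 mGal over Δh = 1033.7 − 697.6 = 336.1 m
Equal Bouguer anomalies ⇒ Δg_obs + (0.3086 − 0.04193ρ)·Δh = 0
0.3086 − 0.04193ρ = −Δg_obs/Δh = 0.18248
ρ = (0.3086 − 0.18248) / 0.04193 = 3.01 g/cm³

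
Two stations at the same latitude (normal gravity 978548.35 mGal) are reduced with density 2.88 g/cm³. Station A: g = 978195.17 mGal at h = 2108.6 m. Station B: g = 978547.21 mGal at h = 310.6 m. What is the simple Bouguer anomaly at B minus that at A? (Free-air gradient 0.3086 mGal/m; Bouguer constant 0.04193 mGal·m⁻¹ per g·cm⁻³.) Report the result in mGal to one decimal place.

Δg_SB(A) = 978195.17 − 978548.35 + 0.3086×2108.6 − 0.04193×2.88×2108.6 = 42.90 mGal
Δg_SB(B) = 978547.21 − 978548.35 + 0.3086×310.6 − 0.04193×2.88×310.6 = 57.20 mGal
Difference = 57.20 − (42.90) = 14.30 mGal

14.3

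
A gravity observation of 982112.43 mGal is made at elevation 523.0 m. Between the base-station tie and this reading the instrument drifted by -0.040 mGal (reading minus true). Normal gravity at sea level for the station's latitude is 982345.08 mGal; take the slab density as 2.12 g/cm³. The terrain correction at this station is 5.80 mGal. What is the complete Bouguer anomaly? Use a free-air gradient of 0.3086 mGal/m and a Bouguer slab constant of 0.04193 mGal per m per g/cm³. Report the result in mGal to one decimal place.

Drift-corrected reading = 982112.43 − (-0.040) = 982112.470 mGal
Free-air correction = 0.3086 × 523.0 = 161.40 mGal
Free-air anomaly = 982112.470 − 982345.08 + (161.40) = -71.210 mGal
Bouguer slab correction = 0.04193 × 2.12 × 523.0 = 46.49 mGal
Simple Bouguer anomaly = -71.210 − (46.49) = -117.700 mGal
Complete Bouguer anomaly = -117.700 + 5.80 = -111.900 mGal

-111.9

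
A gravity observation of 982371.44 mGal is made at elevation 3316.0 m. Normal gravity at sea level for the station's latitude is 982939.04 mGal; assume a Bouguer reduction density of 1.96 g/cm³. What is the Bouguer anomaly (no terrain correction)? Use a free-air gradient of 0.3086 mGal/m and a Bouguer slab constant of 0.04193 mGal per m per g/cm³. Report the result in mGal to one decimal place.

183.2

Free-air correction = 0.3086 × 3316.0 = 1023.32 mGal
Free-air anomaly = 982371.44 − 982939.04 + (1023.32) = 455.72 mGal
Bouguer slab correction = 0.04193 × 1.96 × 3316.0 = 272.52 mGal
Simple Bouguer anomaly = 455.72 − (272.52) = 183.20 mGal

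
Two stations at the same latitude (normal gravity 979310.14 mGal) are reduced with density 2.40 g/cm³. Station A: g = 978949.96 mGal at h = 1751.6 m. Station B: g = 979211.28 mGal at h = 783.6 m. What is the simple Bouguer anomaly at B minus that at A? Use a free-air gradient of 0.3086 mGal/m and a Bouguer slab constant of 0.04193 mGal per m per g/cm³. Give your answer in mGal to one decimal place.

60.0

Δg_SB(A) = 978949.96 − 979310.14 + 0.3086×1751.6 − 0.04193×2.40×1751.6 = 4.10 mGal
Δg_SB(B) = 979211.28 − 979310.14 + 0.3086×783.6 − 0.04193×2.40×783.6 = 64.10 mGal
Difference = 64.10 − (4.10) = 60.00 mGal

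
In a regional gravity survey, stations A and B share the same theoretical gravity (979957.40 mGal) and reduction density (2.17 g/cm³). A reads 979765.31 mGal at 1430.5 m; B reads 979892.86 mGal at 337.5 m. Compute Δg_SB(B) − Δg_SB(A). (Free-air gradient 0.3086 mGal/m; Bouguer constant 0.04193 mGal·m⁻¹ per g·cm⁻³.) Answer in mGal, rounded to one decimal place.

Δg_SB(A) = 979765.31 − 979957.40 + 0.3086×1430.5 − 0.04193×2.17×1430.5 = 119.20 mGal
Δg_SB(B) = 979892.86 − 979957.40 + 0.3086×337.5 − 0.04193×2.17×337.5 = 8.90 mGal
Difference = 8.90 − (119.20) = -110.30 mGal

-110.3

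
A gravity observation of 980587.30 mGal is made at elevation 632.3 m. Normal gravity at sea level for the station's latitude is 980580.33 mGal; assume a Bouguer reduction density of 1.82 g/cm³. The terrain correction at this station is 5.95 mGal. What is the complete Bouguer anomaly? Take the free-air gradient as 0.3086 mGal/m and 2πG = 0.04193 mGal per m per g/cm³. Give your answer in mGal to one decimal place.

159.8

Free-air correction = 0.3086 × 632.3 = 195.13 mGal
Free-air anomaly = 980587.30 − 980580.33 + (195.13) = 202.10 mGal
Bouguer slab correction = 0.04193 × 1.82 × 632.3 = 48.25 mGal
Simple Bouguer anomaly = 202.10 − (48.25) = 153.85 mGal
Complete Bouguer anomaly = 153.85 + 5.95 = 159.80 mGal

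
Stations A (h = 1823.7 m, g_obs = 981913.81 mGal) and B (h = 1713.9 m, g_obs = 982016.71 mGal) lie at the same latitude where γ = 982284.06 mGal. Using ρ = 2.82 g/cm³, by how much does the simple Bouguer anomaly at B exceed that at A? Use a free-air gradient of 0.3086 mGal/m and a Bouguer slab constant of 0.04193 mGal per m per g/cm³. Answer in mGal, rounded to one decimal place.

82.0

Δg_SB(A) = 981913.81 − 982284.06 + 0.3086×1823.7 − 0.04193×2.82×1823.7 = -23.10 mGal
Δg_SB(B) = 982016.71 − 982284.06 + 0.3086×1713.9 − 0.04193×2.82×1713.9 = 58.90 mGal
Difference = 58.90 − (-23.10) = 82.00 mGal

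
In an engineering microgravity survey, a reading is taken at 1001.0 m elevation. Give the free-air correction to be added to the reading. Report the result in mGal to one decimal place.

308.9

Free-air correction = 0.3086 × 1001.0 = 308.9 mGal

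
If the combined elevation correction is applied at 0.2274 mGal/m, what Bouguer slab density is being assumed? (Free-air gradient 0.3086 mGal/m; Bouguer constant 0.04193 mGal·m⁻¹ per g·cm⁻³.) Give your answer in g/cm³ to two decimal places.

1.94

0.2274 = 0.3086 − 0.04193 × ρ
ρ = (0.3086 − 0.2274) / 0.04193 = 1.94 g/cm³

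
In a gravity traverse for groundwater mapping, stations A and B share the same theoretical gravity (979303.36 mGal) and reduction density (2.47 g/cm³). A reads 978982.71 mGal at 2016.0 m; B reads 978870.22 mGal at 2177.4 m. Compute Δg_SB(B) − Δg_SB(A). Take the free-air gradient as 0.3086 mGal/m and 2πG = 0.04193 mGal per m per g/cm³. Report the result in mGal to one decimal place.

-79.4

Δg_SB(A) = 978982.71 − 979303.36 + 0.3086×2016.0 − 0.04193×2.47×2016.0 = 92.70 mGal
Δg_SB(B) = 978870.22 − 979303.36 + 0.3086×2177.4 − 0.04193×2.47×2177.4 = 13.30 mGal
Difference = 13.30 − (92.70) = -79.40 mGal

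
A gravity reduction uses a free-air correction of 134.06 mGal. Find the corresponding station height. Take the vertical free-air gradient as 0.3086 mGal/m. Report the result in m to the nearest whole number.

h = 134.06 / 0.3086 = 434.41 m

434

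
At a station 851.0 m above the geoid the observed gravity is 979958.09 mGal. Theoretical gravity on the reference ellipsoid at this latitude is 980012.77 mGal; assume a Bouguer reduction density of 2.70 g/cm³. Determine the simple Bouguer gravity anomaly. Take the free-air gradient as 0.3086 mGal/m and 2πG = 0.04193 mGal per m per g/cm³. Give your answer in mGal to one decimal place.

Free-air correction = 0.3086 × 851.0 = 262.62 mGal
Free-air anomaly = 979958.09 − 980012.77 + (262.62) = 207.94 mGal
Bouguer slab correction = 0.04193 × 2.70 × 851.0 = 96.34 mGal
Simple Bouguer anomaly = 207.94 − (96.34) = 111.60 mGal

111.6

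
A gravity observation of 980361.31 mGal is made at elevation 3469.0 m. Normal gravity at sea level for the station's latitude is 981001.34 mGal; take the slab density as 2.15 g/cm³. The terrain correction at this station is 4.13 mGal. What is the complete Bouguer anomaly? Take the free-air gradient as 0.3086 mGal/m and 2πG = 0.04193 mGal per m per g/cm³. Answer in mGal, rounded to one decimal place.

Free-air correction = 0.3086 × 3469.0 = 1070.53 mGal
Free-air anomaly = 980361.31 − 981001.34 + (1070.53) = 430.50 mGal
Bouguer slab correction = 0.04193 × 2.15 × 3469.0 = 312.73 mGal
Simple Bouguer anomaly = 430.50 − (312.73) = 117.77 mGal
Complete Bouguer anomaly = 117.77 + 4.13 = 121.90 mGal

121.9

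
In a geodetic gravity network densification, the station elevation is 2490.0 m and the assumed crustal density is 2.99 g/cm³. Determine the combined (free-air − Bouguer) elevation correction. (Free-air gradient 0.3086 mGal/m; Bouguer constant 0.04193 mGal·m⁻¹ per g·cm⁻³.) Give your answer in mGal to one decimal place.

456.2

Combined gradient = 0.3086 − 0.04193 × 2.99 = 0.1832293 mGal/m
Combined elevation correction = 0.1832293 × 2490.0 = 456.2 mGal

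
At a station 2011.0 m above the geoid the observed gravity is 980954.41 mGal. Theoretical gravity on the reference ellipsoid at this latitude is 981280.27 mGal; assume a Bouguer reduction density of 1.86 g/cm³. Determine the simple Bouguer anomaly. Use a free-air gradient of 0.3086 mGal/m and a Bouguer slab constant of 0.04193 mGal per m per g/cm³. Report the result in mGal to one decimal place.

137.9

Free-air correction = 0.3086 × 2011.0 = 620.59 mGal
Free-air anomaly = 980954.41 − 981280.27 + (620.59) = 294.73 mGal
Bouguer slab correction = 0.04193 × 1.86 × 2011.0 = 156.84 mGal
Simple Bouguer anomaly = 294.73 − (156.84) = 137.89 mGal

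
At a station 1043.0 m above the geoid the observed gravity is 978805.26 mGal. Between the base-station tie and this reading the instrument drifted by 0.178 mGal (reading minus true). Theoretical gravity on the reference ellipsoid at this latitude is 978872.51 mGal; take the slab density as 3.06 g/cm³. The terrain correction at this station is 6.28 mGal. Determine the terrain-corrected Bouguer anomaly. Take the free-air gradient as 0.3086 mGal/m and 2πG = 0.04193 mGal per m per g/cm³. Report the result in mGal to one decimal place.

Drift-corrected reading = 978805.26 − (0.178) = 978805.082 mGal
Free-air correction = 0.3086 × 1043.0 = 321.87 mGal
Free-air anomaly = 978805.082 − 978872.51 + (321.87) = 254.442 mGal
Bouguer slab correction = 0.04193 × 3.06 × 1043.0 = 133.82 mGal
Simple Bouguer anomaly = 254.442 − (133.82) = 120.622 mGal
Complete Bouguer anomaly = 120.622 + 6.28 = 126.902 mGal

126.9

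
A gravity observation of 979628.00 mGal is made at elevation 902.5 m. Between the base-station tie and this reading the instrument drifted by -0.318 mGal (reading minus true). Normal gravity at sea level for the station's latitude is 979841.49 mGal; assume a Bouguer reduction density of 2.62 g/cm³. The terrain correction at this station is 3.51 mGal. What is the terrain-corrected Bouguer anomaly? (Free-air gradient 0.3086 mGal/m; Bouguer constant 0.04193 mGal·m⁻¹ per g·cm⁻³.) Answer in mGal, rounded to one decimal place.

-30.3

Drift-corrected reading = 979628.00 − (-0.318) = 979628.318 mGal
Free-air correction = 0.3086 × 902.5 = 278.51 mGal
Free-air anomaly = 979628.318 − 979841.49 + (278.51) = 65.338 mGal
Bouguer slab correction = 0.04193 × 2.62 × 902.5 = 99.15 mGal
Simple Bouguer anomaly = 65.338 − (99.15) = -33.812 mGal
Complete Bouguer anomaly = -33.812 + 3.51 = -30.302 mGal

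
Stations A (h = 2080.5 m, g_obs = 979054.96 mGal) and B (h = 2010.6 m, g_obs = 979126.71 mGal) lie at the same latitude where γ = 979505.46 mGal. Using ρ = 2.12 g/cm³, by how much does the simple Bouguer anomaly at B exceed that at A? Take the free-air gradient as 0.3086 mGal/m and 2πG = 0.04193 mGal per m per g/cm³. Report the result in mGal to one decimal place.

Δg_SB(A) = 979054.96 − 979505.46 + 0.3086×2080.5 − 0.04193×2.12×2080.5 = 6.60 mGal
Δg_SB(B) = 979126.71 − 979505.46 + 0.3086×2010.6 − 0.04193×2.12×2010.6 = 63.00 mGal
Difference = 63.00 − (6.60) = 56.40 mGal

56.4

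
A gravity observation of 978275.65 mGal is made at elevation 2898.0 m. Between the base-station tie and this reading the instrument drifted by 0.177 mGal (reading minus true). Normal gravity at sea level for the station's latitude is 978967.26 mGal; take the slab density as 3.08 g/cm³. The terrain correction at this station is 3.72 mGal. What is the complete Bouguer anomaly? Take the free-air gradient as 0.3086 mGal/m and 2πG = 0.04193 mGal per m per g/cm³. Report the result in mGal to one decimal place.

Drift-corrected reading = 978275.65 − (0.177) = 978275.473 mGal
Free-air correction = 0.3086 × 2898.0 = 894.32 mGal
Free-air anomaly = 978275.473 − 978967.26 + (894.32) = 202.533 mGal
Bouguer slab correction = 0.04193 × 3.08 × 2898.0 = 374.26 mGal
Simple Bouguer anomaly = 202.533 − (374.26) = -171.727 mGal
Complete Bouguer anomaly = -171.727 + 3.72 = -168.007 mGal

-168.0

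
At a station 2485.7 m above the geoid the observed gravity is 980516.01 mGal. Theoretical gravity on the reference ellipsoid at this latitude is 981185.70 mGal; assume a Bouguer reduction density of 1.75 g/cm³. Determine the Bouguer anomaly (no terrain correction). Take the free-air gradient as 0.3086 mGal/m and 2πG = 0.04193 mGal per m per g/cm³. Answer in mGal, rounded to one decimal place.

Free-air correction = 0.3086 × 2485.7 = 767.09 mGal
Free-air anomaly = 980516.01 − 981185.70 + (767.09) = 97.40 mGal
Bouguer slab correction = 0.04193 × 1.75 × 2485.7 = 182.39 mGal
Simple Bouguer anomaly = 97.40 − (182.39) = -84.99 mGal

-85.0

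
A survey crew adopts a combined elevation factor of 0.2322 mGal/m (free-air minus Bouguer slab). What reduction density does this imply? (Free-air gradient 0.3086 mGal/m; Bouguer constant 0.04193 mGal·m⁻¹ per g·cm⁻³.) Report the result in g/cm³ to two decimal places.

1.82

0.2322 = 0.3086 − 0.04193 × ρ
ρ = (0.3086 − 0.2322) / 0.04193 = 1.82 g/cm³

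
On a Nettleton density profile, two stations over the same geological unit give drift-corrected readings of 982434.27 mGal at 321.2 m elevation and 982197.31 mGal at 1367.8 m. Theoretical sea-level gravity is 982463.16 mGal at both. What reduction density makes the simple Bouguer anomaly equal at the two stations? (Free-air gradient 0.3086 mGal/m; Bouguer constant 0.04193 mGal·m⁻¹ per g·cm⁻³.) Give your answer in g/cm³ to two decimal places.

Δg_obs = 982197.31 − 982434.27 = -236.96 mGal over Δh = 1367.8 − 321.2 = 1046.6 m
Equal Bouguer anomalies ⇒ Δg_obs + (0.3086 − 0.04193ρ)·Δh = 0
0.3086 − 0.04193ρ = −Δg_obs/Δh = 0.22641
ρ = (0.3086 − 0.22641) / 0.04193 = 1.96 g/cm³

1.96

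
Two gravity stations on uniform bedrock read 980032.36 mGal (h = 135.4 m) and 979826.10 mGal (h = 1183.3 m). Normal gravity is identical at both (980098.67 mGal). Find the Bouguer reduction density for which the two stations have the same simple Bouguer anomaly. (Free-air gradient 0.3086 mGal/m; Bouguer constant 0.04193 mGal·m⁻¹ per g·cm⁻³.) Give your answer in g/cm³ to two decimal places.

2.67

Δg_obs = 979826.10 − 980032.36 = -206.26 mGal over Δh = 1183.3 − 135.4 = 1047.9 m
Equal Bouguer anomalies ⇒ Δg_obs + (0.3086 − 0.04193ρ)·Δh = 0
0.3086 − 0.04193ρ = −Δg_obs/Δh = 0.19683
ρ = (0.3086 − 0.19683) / 0.04193 = 2.67 g/cm³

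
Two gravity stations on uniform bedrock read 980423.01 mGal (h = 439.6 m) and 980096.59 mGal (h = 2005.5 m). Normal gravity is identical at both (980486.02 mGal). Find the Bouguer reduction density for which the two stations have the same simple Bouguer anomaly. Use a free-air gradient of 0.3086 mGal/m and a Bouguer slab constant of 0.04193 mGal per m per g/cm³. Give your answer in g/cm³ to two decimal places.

Δg_obs = 980096.59 − 980423.01 = -326.42 mGal over Δh = 2005.5 − 439.6 = 1565.9 m
Equal Bouguer anomalies ⇒ Δg_obs + (0.3086 − 0.04193ρ)·Δh = 0
0.3086 − 0.04193ρ = −Δg_obs/Δh = 0.20846
ρ = (0.3086 − 0.20846) / 0.04193 = 2.39 g/cm³

2.39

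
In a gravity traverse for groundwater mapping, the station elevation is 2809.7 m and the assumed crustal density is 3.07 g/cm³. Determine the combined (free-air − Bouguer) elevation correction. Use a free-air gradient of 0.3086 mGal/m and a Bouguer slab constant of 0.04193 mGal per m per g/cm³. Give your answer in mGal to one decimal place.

Combined gradient = 0.3086 − 0.04193 × 3.07 = 0.1798749 mGal/m
Combined elevation correction = 0.1798749 × 2809.7 = 505.4 mGal

505.4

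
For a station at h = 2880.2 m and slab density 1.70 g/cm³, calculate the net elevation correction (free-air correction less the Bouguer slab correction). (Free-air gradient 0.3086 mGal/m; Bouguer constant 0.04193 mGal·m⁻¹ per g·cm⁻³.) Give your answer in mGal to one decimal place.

683.5

Combined gradient = 0.3086 − 0.04193 × 1.70 = 0.2373190 mGal/m
Combined elevation correction = 0.2373190 × 2880.2 = 683.5 mGal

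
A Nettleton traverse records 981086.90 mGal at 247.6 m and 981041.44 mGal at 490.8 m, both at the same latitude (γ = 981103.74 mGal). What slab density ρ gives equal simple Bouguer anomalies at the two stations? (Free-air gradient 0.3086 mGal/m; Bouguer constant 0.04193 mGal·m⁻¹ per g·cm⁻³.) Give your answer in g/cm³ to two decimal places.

2.90

Δg_obs = 981041.44 − 981086.90 = -45.46 mGal over Δh = 490.8 − 247.6 = 243.2 m
Equal Bouguer anomalies ⇒ Δg_obs + (0.3086 − 0.04193ρ)·Δh = 0
0.3086 − 0.04193ρ = −Δg_obs/Δh = 0.18692
ρ = (0.3086 − 0.18692) / 0.04193 = 2.90 g/cm³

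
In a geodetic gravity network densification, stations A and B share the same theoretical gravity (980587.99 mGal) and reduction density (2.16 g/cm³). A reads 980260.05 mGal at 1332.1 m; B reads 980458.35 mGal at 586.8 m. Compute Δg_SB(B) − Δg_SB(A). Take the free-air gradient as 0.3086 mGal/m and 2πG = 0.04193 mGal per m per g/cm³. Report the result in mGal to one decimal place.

35.8

Δg_SB(A) = 980260.05 − 980587.99 + 0.3086×1332.1 − 0.04193×2.16×1332.1 = -37.50 mGal
Δg_SB(B) = 980458.35 − 980587.99 + 0.3086×586.8 − 0.04193×2.16×586.8 = -1.70 mGal
Difference = -1.70 − (-37.50) = 35.80 mGal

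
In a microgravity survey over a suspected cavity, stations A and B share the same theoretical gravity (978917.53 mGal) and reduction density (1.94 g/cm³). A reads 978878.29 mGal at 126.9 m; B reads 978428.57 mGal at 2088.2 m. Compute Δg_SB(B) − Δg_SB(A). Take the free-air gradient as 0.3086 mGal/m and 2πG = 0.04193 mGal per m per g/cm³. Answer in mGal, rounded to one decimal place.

-4.0

Δg_SB(A) = 978878.29 − 978917.53 + 0.3086×126.9 − 0.04193×1.94×126.9 = -10.40 mGal
Δg_SB(B) = 978428.57 − 978917.53 + 0.3086×2088.2 − 0.04193×1.94×2088.2 = -14.40 mGal
Difference = -14.40 − (-10.40) = -4.00 mGal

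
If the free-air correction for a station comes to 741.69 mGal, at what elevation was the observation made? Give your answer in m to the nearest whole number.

2403

h = 741.69 / 0.3086 = 2403.40 m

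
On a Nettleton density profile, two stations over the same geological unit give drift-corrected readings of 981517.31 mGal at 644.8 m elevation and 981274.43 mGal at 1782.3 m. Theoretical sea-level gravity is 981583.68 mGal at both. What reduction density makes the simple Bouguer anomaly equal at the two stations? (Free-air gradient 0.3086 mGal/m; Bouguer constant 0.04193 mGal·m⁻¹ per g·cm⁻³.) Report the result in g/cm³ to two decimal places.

Δg_obs = 981274.43 − 981517.31 = -242.88 mGal over Δh = 1782.3 − 644.8 = 1137.5 m
Equal Bouguer anomalies ⇒ Δg_obs + (0.3086 − 0.04193ρ)·Δh = 0
0.3086 − 0.04193ρ = −Δg_obs/Δh = 0.21352
ρ = (0.3086 − 0.21352) / 0.04193 = 2.27 g/cm³

2.27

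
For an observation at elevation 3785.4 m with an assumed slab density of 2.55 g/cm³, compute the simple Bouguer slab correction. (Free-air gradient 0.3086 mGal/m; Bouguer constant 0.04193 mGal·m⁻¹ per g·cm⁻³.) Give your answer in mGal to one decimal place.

Bouguer slab correction = 0.04193 × 2.55 × 3785.4 = 404.7 mGal

404.7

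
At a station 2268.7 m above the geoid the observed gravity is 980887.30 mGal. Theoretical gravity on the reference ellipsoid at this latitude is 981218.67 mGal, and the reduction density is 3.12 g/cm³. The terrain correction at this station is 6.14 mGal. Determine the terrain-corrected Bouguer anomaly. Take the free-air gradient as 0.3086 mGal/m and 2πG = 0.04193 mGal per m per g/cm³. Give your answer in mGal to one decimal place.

Free-air correction = 0.3086 × 2268.7 = 700.12 mGal
Free-air anomaly = 980887.30 − 981218.67 + (700.12) = 368.75 mGal
Bouguer slab correction = 0.04193 × 3.12 × 2268.7 = 296.79 mGal
Simple Bouguer anomaly = 368.75 − (296.79) = 71.96 mGal
Complete Bouguer anomaly = 71.96 + 6.14 = 78.10 mGal

78.1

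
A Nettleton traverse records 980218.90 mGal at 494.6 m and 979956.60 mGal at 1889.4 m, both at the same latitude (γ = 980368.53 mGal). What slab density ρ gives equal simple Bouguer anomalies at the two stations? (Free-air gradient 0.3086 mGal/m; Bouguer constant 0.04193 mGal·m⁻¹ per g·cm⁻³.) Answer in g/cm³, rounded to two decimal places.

Δg_obs = 979956.60 − 980218.90 = -262.30 mGal over Δh = 1889.4 − 494.6 = 1394.8 m
Equal Bouguer anomalies ⇒ Δg_obs + (0.3086 − 0.04193ρ)·Δh = 0
0.3086 − 0.04193ρ = −Δg_obs/Δh = 0.18806
ρ = (0.3086 − 0.18806) / 0.04193 = 2.87 g/cm³

2.87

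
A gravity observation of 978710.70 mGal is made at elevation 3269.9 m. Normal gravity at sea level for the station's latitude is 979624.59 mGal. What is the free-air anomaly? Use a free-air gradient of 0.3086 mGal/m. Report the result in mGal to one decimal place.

Free-air correction = 0.3086 × 3269.9 = 1009.09 mGal
Free-air anomaly = 978710.70 − 979624.59 + (1009.09) = 95.20 mGal

95.2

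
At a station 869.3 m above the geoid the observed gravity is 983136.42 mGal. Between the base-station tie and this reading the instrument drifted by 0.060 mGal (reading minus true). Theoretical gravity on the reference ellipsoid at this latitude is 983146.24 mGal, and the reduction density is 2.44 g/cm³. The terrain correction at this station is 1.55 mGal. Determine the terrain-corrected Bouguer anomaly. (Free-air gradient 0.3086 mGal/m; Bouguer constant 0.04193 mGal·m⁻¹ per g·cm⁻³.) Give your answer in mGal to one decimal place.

Drift-corrected reading = 983136.42 − (0.060) = 983136.360 mGal
Free-air correction = 0.3086 × 869.3 = 268.27 mGal
Free-air anomaly = 983136.360 − 983146.24 + (268.27) = 258.390 mGal
Bouguer slab correction = 0.04193 × 2.44 × 869.3 = 88.94 mGal
Simple Bouguer anomaly = 258.390 − (88.94) = 169.450 mGal
Complete Bouguer anomaly = 169.450 + 1.55 = 171.000 mGal

171.0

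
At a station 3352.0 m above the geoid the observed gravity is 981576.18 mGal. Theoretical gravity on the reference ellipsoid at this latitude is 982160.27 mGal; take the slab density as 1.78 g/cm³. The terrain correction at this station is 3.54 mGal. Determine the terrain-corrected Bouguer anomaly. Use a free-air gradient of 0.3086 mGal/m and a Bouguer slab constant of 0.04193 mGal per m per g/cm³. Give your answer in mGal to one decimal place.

203.7

Free-air correction = 0.3086 × 3352.0 = 1034.43 mGal
Free-air anomaly = 981576.18 − 982160.27 + (1034.43) = 450.34 mGal
Bouguer slab correction = 0.04193 × 1.78 × 3352.0 = 250.18 mGal
Simple Bouguer anomaly = 450.34 − (250.18) = 200.16 mGal
Complete Bouguer anomaly = 200.16 + 3.54 = 203.70 mGal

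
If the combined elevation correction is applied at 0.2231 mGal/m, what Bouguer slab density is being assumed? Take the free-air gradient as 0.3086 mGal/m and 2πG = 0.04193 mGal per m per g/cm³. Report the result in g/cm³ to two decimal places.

2.04

0.2231 = 0.3086 − 0.04193 × ρ
ρ = (0.3086 − 0.2231) / 0.04193 = 2.04 g/cm³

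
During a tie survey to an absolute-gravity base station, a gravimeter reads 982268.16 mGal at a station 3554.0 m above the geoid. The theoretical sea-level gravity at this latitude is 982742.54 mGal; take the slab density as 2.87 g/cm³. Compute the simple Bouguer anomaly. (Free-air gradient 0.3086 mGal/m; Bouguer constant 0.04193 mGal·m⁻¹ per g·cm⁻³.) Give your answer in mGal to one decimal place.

Free-air correction = 0.3086 × 3554.0 = 1096.76 mGal
Free-air anomaly = 982268.16 − 982742.54 + (1096.76) = 622.38 mGal
Bouguer slab correction = 0.04193 × 2.87 × 3554.0 = 427.69 mGal
Simple Bouguer anomaly = 622.38 − (427.69) = 194.69 mGal

194.7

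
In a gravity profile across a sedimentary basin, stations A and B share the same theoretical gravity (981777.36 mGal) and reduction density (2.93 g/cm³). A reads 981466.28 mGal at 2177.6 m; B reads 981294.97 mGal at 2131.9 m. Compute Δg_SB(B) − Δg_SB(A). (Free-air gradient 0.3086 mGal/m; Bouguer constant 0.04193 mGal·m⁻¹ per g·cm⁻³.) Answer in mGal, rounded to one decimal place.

Δg_SB(A) = 981466.28 − 981777.36 + 0.3086×2177.6 − 0.04193×2.93×2177.6 = 93.40 mGal
Δg_SB(B) = 981294.97 − 981777.36 + 0.3086×2131.9 − 0.04193×2.93×2131.9 = -86.40 mGal
Difference = -86.40 − (93.40) = -179.80 mGal

-179.8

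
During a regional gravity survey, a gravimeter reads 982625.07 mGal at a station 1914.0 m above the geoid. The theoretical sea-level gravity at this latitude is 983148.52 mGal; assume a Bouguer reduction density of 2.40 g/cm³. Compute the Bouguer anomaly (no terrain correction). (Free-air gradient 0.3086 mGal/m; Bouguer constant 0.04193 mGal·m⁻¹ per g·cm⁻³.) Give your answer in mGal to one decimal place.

Free-air correction = 0.3086 × 1914.0 = 590.66 mGal
Free-air anomaly = 982625.07 − 983148.52 + (590.66) = 67.21 mGal
Bouguer slab correction = 0.04193 × 2.40 × 1914.0 = 192.61 mGal
Simple Bouguer anomaly = 67.21 − (192.61) = -125.40 mGal

-125.4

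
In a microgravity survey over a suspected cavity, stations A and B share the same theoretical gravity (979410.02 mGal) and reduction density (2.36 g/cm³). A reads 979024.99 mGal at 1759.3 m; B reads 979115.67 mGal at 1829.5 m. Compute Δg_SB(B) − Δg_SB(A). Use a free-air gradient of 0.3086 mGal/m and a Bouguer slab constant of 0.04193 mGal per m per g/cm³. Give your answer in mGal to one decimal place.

Δg_SB(A) = 979024.99 − 979410.02 + 0.3086×1759.3 − 0.04193×2.36×1759.3 = -16.20 mGal
Δg_SB(B) = 979115.67 − 979410.02 + 0.3086×1829.5 − 0.04193×2.36×1829.5 = 89.20 mGal
Difference = 89.20 − (-16.20) = 105.40 mGal

105.4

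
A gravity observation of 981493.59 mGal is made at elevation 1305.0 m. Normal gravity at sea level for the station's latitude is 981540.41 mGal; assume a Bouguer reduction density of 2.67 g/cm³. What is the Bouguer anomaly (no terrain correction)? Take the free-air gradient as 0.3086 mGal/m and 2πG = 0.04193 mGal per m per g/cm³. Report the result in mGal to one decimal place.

209.8

Free-air correction = 0.3086 × 1305.0 = 402.72 mGal
Free-air anomaly = 981493.59 − 981540.41 + (402.72) = 355.90 mGal
Bouguer slab correction = 0.04193 × 2.67 × 1305.0 = 146.10 mGal
Simple Bouguer anomaly = 355.90 − (146.10) = 209.80 mGal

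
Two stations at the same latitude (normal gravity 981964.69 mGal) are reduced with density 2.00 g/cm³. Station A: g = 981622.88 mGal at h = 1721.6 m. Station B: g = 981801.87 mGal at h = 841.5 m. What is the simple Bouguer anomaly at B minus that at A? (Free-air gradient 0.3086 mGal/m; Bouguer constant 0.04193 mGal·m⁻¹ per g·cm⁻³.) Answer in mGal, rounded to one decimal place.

-18.8

Δg_SB(A) = 981622.88 − 981964.69 + 0.3086×1721.6 − 0.04193×2.00×1721.6 = 45.10 mGal
Δg_SB(B) = 981801.87 − 981964.69 + 0.3086×841.5 − 0.04193×2.00×841.5 = 26.30 mGal
Difference = 26.30 − (45.10) = -18.80 mGal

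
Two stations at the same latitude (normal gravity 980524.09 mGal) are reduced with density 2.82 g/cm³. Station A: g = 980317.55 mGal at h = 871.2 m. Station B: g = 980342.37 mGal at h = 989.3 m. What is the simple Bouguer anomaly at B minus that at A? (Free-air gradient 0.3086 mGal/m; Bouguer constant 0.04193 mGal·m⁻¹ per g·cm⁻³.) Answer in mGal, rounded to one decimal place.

Δg_SB(A) = 980317.55 − 980524.09 + 0.3086×871.2 − 0.04193×2.82×871.2 = -40.70 mGal
Δg_SB(B) = 980342.37 − 980524.09 + 0.3086×989.3 − 0.04193×2.82×989.3 = 6.60 mGal
Difference = 6.60 − (-40.70) = 47.30 mGal

47.3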